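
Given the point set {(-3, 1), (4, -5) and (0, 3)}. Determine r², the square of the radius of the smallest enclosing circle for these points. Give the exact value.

21.58203125

Call the three points A, B, C in the order given.
Side lengths²: AB² = 85, AC² = 13, BC² = 80.
Since AB² = 85 < 80 + 13 = 93, the triangle is acute, so the smallest enclosing circle is the circumcircle.
Circumcentre = (0.875, -1.5625), r² = 21.58203125.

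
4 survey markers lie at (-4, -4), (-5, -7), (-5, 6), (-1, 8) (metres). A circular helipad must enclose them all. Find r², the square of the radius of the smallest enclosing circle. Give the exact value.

By Welzl's lemma the MEC is supported by two points (diametrically opposite) or three points (on a circumcircle).
The farthest pair is (-5, -7)–(-1, 8) with squared distance 241. The circle on this segment as diameter has centre (-3, 0.5) and r² = 241/4 = 60.25.
Check (-4, -4): distance² to centre = 21.25 ≤ 60.25, so it lies inside.
All remaining points lie in this disk, and no smaller disk contains both endpoints, so this is the minimum enclosing circle.

60.25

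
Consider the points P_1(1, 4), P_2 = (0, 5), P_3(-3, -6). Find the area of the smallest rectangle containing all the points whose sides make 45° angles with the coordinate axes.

In coordinates u = x + y, v = x − y the rectangle is axis-aligned; the map (x,y)→(u,v) scales areas by 2.
u-values: 5, 5, -9; range = 5 − (-9) = 14.
v-values: -3, -5, 3; range = 3 − (-5) = 8.
Area = (14 × 8) / 2 = 56.

56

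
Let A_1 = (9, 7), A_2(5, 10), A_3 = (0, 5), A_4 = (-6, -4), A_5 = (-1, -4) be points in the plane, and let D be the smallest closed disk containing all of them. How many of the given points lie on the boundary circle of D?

A smallest enclosing disk is always determined by at most three of the input points on its boundary.
The farthest pair is A_1–A_4 with squared distance 346. The circle on this segment as diameter has centre (1.5, 1.5) and r² = 346/4 = 86.5.
Check A_2: distance² to centre = 84.5 ≤ 86.5, so it lies inside.
All remaining points lie in this disk, and no smaller disk contains both endpoints, so this is the minimum enclosing circle.
The points at distance exactly r from the centre are A_1, A_4 — 2 points.

2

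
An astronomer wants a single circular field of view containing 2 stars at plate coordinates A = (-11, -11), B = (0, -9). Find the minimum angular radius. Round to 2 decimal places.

The smallest circle enclosing two points has them as diameter endpoints.
Centre = midpoint = (-5.5, -10); r² = |AB|²/4 = 125/4 = 31.25.
r = √(31.25) ≈ 5.59.

5.59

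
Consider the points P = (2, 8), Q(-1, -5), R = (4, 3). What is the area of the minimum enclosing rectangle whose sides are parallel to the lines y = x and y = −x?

In coordinates u = x + y, v = x − y the rectangle is axis-aligned; the map (x,y)→(u,v) scales areas by 2.
u-values: 10, -6, 7; range = 10 − (-6) = 16.
v-values: -6, 4, 1; range = 4 − (-6) = 10.
Area = (16 × 10) / 2 = 80.

80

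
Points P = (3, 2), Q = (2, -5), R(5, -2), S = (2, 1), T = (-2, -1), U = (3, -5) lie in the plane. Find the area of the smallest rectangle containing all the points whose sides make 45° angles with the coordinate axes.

In coordinates u = x + y, v = x − y the rectangle is axis-aligned; the map (x,y)→(u,v) scales areas by 2.
u-values: 5, -3, 3, 3, -3, -2; range = 5 − (-3) = 8.
v-values: 1, 7, 7, 1, -1, 8; range = 8 − (-1) = 9.
Area = (8 × 9) / 2 = 36.

36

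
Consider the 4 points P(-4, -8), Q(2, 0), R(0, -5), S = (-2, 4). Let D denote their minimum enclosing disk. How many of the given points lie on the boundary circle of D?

The minimum enclosing circle of a finite set is fixed by two of the points (as a diameter) or three (as a circumcircle).
The farthest pair is P–S with squared distance 148. The circle on this segment as diameter has centre (-3, -2) and r² = 148/4 = 37.
Check Q: distance² to centre = 29 ≤ 37, so it lies inside.
All remaining points lie in this disk, and no smaller disk contains both endpoints, so this is the minimum enclosing circle.
The points at distance exactly r from the centre are P, S — 2 points.

2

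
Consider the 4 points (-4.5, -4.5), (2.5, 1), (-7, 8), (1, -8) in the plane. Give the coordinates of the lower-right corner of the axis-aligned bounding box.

x-range [-7, 2.5], y-range [-8, 8].
The lower-right corner is (2.5, -8).

(2.5, -8)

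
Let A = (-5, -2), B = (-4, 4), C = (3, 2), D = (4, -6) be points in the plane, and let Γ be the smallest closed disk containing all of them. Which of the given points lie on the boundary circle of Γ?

B, D

By Welzl's lemma the MEC is supported by two points (diametrically opposite) or three points (on a circumcircle).
The farthest pair is B–D with squared distance 164. The circle on this segment as diameter has centre (0, -1) and r² = 164/4 = 41.
Check A: distance² to centre = 26 ≤ 41, so it lies inside.
All remaining points lie in this disk, and no smaller disk contains both endpoints, so this is the minimum enclosing circle.
The points at distance exactly r from the centre are B, D — 2 points.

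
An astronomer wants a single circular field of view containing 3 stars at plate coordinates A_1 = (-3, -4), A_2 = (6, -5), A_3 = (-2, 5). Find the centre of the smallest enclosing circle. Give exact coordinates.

Side lengths²: A_1A_2² = 82, A_1A_3² = 82, A_2A_3² = 164.
Since A_2A_3² = 164 ≥ 82 + 82 = 164, the angle opposite A_2A_3 is not acute, so the smallest enclosing circle has A_2A_3 as diameter.
Centre = midpoint of A_2A_3 = (2, 0), r² = 164/4 = 41.
Centre = (2, 0).

(2, 0)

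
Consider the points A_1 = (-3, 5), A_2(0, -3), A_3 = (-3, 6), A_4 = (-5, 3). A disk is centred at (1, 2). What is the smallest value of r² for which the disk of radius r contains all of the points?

37

The required radius is the distance from (1, 2) to the farthest point.
Squared distances: 25, 26, 32, 37.
Maximum is 37, attained at A_4.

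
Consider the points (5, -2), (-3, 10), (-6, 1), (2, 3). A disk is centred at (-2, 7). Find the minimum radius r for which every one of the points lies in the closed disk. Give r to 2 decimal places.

11.40

The required radius is the distance from (-2, 7) to the farthest point.
Squared distances: 130, 10, 52, 32.
Maximum is 130, attained at (5, -2).
r = √130 ≈ 11.40.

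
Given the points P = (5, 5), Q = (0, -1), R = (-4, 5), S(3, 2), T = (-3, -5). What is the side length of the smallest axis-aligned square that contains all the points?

The bounding box has width 9 and height 10.
An axis-aligned square enclosing the set must have side ≥ max(width, height).
So the minimum side is max(9, 10) = 10.

10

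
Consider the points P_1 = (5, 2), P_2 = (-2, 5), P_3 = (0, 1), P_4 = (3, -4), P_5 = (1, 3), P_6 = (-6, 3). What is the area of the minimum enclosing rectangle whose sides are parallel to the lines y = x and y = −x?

80

In coordinates u = x + y, v = x − y the rectangle is axis-aligned; the map (x,y)→(u,v) scales areas by 2.
u-values: 7, 3, 1, -1, 4, -3; range = 7 − (-3) = 10.
v-values: 3, -7, -1, 7, -2, -9; range = 7 − (-9) = 16.
Area = (10 × 16) / 2 = 80.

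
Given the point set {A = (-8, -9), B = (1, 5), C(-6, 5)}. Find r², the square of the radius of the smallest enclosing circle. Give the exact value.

69.25

Side lengths²: AB² = 277, AC² = 200, BC² = 49.
Since AB² = 277 ≥ 200 + 49 = 249, the angle opposite AB is not acute, so the smallest enclosing circle has AB as diameter.
Centre = midpoint of AB = (-3.5, -2), r² = 277/4 = 69.25.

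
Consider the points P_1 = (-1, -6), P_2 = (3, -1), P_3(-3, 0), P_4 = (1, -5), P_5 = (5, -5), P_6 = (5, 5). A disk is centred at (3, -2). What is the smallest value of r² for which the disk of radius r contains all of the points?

53

The required radius is the distance from (3, -2) to the farthest point.
Squared distances: 32, 1, 40, 13, 13, 53.
Maximum is 53, attained at P_6.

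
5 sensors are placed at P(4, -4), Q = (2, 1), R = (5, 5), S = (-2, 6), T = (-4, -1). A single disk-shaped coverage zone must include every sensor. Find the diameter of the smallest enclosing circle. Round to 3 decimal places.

By Welzl's lemma the MEC is supported by two points (diametrically opposite) or three points (on a circumcircle).
The farthest pair is P–S with squared distance 136. The circle on this segment as diameter has centre (1, 1) and r² = 136/4 = 34.
Check Q: distance² to centre = 1 ≤ 34, so it lies inside.
All remaining points lie in this disk, and no smaller disk contains both endpoints, so this is the minimum enclosing circle.
Diameter = 2r = 2√34 ≈ 11.662.

11.662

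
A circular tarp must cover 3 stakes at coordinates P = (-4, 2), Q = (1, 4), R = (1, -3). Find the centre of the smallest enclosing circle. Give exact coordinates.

(-0.5, 0.5)

Side lengths²: PQ² = 29, PR² = 50, QR² = 49.
Since PR² = 50 < 49 + 29 = 78, the triangle is acute, so the smallest enclosing circle is the circumcircle.
Circumcentre = (-0.5, 0.5), r² = 14.5.
Centre = (-0.5, 0.5).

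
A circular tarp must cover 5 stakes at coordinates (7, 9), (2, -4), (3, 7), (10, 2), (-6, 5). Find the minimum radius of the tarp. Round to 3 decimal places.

8.139

The farthest pair is (10, 2)–(-6, 5) with squared distance 265. The circle on this segment as diameter has centre (2, 3.5) and r² = 265/4 = 66.25.
Check (7, 9): distance² to centre = 55.25 ≤ 66.25, so it lies inside.
All remaining points lie in this disk, and no smaller disk contains both endpoints, so this is the minimum enclosing circle.
r = √(66.25) ≈ 8.139.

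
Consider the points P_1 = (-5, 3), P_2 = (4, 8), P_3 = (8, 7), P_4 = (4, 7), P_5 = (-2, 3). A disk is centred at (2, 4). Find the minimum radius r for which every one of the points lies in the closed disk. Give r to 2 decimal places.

The required radius is the distance from (2, 4) to the farthest point.
Squared distances: 50, 20, 45, 13, 17.
Maximum is 50, attained at P_1.
r = √50 ≈ 7.07.

7.07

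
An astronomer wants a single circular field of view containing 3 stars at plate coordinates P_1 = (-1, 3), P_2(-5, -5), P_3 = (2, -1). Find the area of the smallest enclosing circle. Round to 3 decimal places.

Side lengths²: P_1P_2² = 80, P_1P_3² = 25, P_2P_3² = 65.
Since P_1P_2² = 80 < 65 + 25 = 90, the triangle is acute, so the smallest enclosing circle is the circumcircle.
Circumcentre = (-2.5, -1.25), r² = 20.3125.
Area = π·r² = π·20.3125 ≈ 63.814.

63.814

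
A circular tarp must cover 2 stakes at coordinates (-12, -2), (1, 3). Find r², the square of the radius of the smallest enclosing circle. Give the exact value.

48.5

The smallest circle enclosing two points has them as diameter endpoints.
Centre = midpoint = (-5.5, 0.5); r² = |(-12, -2)−(1, 3)|²/4 = 194/4 = 48.5.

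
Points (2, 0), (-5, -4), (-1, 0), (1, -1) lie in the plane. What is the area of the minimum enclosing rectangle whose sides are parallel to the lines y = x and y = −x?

16.5

In coordinates u = x + y, v = x − y the rectangle is axis-aligned; the map (x,y)→(u,v) scales areas by 2.
u-values: 2, -9, -1, 0; range = 2 − (-9) = 11.
v-values: 2, -1, -1, 2; range = 2 − (-1) = 3.
Area = (11 × 3) / 2 = 16.5.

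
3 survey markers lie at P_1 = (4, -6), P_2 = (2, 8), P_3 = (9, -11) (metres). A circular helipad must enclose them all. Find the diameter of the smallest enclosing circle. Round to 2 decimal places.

Side lengths²: P_1P_2² = 200, P_1P_3² = 50, P_2P_3² = 410.
Since P_2P_3² = 410 ≥ 200 + 50 = 250, the angle opposite P_2P_3 is not acute, so the smallest enclosing circle has P_2P_3 as diameter.
Centre = midpoint of P_2P_3 = (5.5, -1.5), r² = 410/4 = 102.5.
Diameter = 2r = 2√(102.5) ≈ 20.25.

20.25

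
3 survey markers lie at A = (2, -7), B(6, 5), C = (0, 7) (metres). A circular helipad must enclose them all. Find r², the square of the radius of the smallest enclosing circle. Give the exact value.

50

Side lengths²: AB² = 160, AC² = 200, BC² = 40.
Since AC² = 200 ≥ 160 + 40 = 200, the angle opposite AC is not acute, so the smallest enclosing circle has AC as diameter.
Centre = midpoint of AC = (1, 0), r² = 200/4 = 50.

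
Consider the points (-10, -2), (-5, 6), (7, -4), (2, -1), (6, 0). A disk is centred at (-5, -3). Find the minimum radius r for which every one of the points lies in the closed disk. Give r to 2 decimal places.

The required radius is the distance from (-5, -3) to the farthest point.
Squared distances: 26, 81, 145, 53, 130.
Maximum is 145, attained at (7, -4).
r = √145 ≈ 12.04.

12.04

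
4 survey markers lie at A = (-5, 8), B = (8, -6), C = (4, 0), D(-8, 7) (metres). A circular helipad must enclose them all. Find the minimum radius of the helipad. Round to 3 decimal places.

10.308

The farthest pair is B–D with squared distance 425. The circle on this segment as diameter has centre (0, 0.5) and r² = 425/4 = 106.25.
Check A: distance² to centre = 81.25 ≤ 106.25, so it lies inside.
All remaining points lie in this disk, and no smaller disk contains both endpoints, so this is the minimum enclosing circle.
r = √(106.25) ≈ 10.308.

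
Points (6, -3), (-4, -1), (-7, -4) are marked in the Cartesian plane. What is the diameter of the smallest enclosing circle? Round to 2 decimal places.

13.04

Call the three points A, B, C in the order given.
Side lengths²: AB² = 104, AC² = 170, BC² = 18.
Since AC² = 170 ≥ 104 + 18 = 122, the angle opposite AC is not acute, so the smallest enclosing circle has AC as diameter.
Centre = midpoint of AC = (-0.5, -3.5), r² = 170/4 = 42.5.
Diameter = 2r = 2√(42.5) ≈ 13.04.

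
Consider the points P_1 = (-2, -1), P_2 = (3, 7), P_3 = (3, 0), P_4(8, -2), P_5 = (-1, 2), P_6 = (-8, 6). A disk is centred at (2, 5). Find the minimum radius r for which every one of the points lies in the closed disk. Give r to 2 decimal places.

The required radius is the distance from (2, 5) to the farthest point.
Squared distances: 52, 5, 26, 85, 18, 101.
Maximum is 101, attained at P_6.
r = √101 ≈ 10.05.

10.05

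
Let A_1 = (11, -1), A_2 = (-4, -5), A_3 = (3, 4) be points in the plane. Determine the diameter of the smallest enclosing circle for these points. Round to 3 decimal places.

15.524

Side lengths²: A_1A_2² = 241, A_1A_3² = 89, A_2A_3² = 130.
Since A_1A_2² = 241 ≥ 130 + 89 = 219, the angle opposite A_1A_2 is not acute, so the smallest enclosing circle has A_1A_2 as diameter.
Centre = midpoint of A_1A_2 = (3.5, -3), r² = 241/4 = 60.25.
Diameter = 2r = 2√(60.25) ≈ 15.524.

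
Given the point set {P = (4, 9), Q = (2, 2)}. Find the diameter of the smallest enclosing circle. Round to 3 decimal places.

The smallest circle enclosing two points has them as diameter endpoints.
Centre = midpoint = (3, 5.5); r² = |PQ|²/4 = 53/4 = 13.25.
Diameter = 2r = 2√(13.25) ≈ 7.280.

7.280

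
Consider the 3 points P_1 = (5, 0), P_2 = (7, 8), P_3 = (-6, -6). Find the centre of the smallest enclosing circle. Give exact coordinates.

Side lengths²: P_1P_2² = 68, P_1P_3² = 157, P_2P_3² = 365.
Since P_2P_3² = 365 ≥ 157 + 68 = 225, the angle opposite P_2P_3 is not acute, so the smallest enclosing circle has P_2P_3 as diameter.
Centre = midpoint of P_2P_3 = (0.5, 1), r² = 365/4 = 91.25.
Centre = (0.5, 1).

(0.5, 1)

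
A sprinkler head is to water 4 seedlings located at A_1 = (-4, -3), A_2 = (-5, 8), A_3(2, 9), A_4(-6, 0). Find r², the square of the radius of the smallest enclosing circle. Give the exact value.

The minimum enclosing circle of a finite set is fixed by two of the points (as a diameter) or three (as a circumcircle).
The farthest pair is A_1–A_3 with squared distance 180. The circle on this segment as diameter has centre (-1, 3) and r² = 180/4 = 45.
Check A_2: distance² to centre = 41 ≤ 45, so it lies inside.
All remaining points lie in this disk, and no smaller disk contains both endpoints, so this is the minimum enclosing circle.

45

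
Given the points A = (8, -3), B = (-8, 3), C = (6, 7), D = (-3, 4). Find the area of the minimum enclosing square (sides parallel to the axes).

The bounding box has width 16 and height 10.
An axis-aligned square enclosing the set must have side ≥ max(width, height).
So the minimum side is max(16, 10) = 16.
Area = 16² = 256.

256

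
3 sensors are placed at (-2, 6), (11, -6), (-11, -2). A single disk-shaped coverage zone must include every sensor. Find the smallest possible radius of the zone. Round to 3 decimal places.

11.180

Call the three points A, B, C in the order given.
Side lengths²: AB² = 313, AC² = 145, BC² = 500.
Since BC² = 500 ≥ 313 + 145 = 458, the angle opposite BC is not acute, so the smallest enclosing circle has BC as diameter.
Centre = midpoint of BC = (0, -4), r² = 500/4 = 125.
r = √125 ≈ 11.180.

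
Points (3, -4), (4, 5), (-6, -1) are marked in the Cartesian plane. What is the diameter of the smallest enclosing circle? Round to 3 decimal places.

11.927

Call the three points A, B, C in the order given.
Side lengths²: AB² = 82, AC² = 90, BC² = 136.
Since BC² = 136 < 90 + 82 = 172, the triangle is acute, so the smallest enclosing circle is the circumcircle.
Circumcentre = (-5/14, 13/14), r² = 3485/98.
Diameter = 2r = 2√(3485/98) ≈ 11.927.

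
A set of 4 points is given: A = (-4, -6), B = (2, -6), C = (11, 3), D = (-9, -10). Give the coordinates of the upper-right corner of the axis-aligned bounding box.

x-range [-9, 11], y-range [-10, 3].
The upper-right corner is (11, 3).

(11, 3)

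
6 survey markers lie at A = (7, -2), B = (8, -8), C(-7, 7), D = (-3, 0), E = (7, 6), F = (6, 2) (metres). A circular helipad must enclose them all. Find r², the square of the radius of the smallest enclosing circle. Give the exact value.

By Welzl's lemma the MEC is supported by two points (diametrically opposite) or three points (on a circumcircle).
The farthest pair is B–C with squared distance 450. The circle on this segment as diameter has centre (0.5, -0.5) and r² = 450/4 = 112.5.
Check A: distance² to centre = 44.5 ≤ 112.5, so it lies inside.
All remaining points lie in this disk, and no smaller disk contains both endpoints, so this is the minimum enclosing circle.

112.5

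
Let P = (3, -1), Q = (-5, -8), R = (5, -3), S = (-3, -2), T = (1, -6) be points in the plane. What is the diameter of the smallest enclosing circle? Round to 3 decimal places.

The minimum enclosing circle of a finite set is fixed by two of the points (as a diameter) or three (as a circumcircle).
The farthest pair is Q–R with squared distance 125. The circle on this segment as diameter has centre (0, -5.5) and r² = 125/4 = 31.25.
Check P: distance² to centre = 29.25 ≤ 31.25, so it lies inside.
All remaining points lie in this disk, and no smaller disk contains both endpoints, so this is the minimum enclosing circle.
Diameter = 2r = 2√(31.25) ≈ 11.180.

11.180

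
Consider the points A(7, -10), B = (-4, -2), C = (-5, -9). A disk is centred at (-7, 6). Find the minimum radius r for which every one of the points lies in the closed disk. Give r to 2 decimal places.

21.26

The required radius is the distance from (-7, 6) to the farthest point.
Squared distances: 452, 73, 229.
Maximum is 452, attained at A.
r = √452 ≈ 21.26.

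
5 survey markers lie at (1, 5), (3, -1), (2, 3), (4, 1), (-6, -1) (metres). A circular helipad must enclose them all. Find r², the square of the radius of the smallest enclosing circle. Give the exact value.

27625/1058

The minimum enclosing circle of a finite set is fixed by two of the points (as a diameter) or three (as a circumcircle).
The minimum enclosing circle is determined by three boundary points: (1, 5), (4, 1), (-6, -1).
Their circumcentre is (-49/46, 15/46) with r² = 27625/1058.
The farthest remaining point (3, -1) is at distance² 19345/1058 ≤ 27625/1058.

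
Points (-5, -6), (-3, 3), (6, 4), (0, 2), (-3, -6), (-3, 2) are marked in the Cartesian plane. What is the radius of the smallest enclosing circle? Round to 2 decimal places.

7.43

By Welzl's lemma the MEC is supported by two points (diametrically opposite) or three points (on a circumcircle).
The farthest pair is (-5, -6)–(6, 4) with squared distance 221. The circle on this segment as diameter has centre (0.5, -1) and r² = 221/4 = 55.25.
Check (-3, 3): distance² to centre = 28.25 ≤ 55.25, so it lies inside.
All remaining points lie in this disk, and no smaller disk contains both endpoints, so this is the minimum enclosing circle.
r = √(55.25) ≈ 7.43.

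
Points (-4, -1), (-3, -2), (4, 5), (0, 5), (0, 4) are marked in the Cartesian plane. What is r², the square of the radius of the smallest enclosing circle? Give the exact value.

A smallest enclosing disk is always determined by at most three of the input points on its boundary.
The farthest pair is (-4, -1)–(4, 5) with squared distance 100. The circle on this segment as diameter has centre (0, 2) and r² = 100/4 = 25.
Check (-3, -2): distance² to centre = 25 ≤ 25, so it lies inside.
All remaining points lie in this disk, and no smaller disk contains both endpoints, so this is the minimum enclosing circle.

25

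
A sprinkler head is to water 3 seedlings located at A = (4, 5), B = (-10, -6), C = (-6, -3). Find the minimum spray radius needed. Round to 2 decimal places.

Side lengths²: AB² = 317, AC² = 164, BC² = 25.
Since AB² = 317 ≥ 164 + 25 = 189, the angle opposite AB is not acute, so the smallest enclosing circle has AB as diameter.
Centre = midpoint of AB = (-3, -0.5), r² = 317/4 = 79.25.
r = √(79.25) ≈ 8.90.

8.90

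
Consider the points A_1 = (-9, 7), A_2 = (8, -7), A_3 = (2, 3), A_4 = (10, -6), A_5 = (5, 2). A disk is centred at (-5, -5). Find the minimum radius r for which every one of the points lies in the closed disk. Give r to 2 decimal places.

15.03

The required radius is the distance from (-5, -5) to the farthest point.
Squared distances: 160, 173, 113, 226, 149.
Maximum is 226, attained at A_4.
r = √226 ≈ 15.03.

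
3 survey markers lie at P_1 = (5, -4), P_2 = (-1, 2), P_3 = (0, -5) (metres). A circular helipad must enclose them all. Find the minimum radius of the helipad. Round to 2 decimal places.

Side lengths²: P_1P_2² = 72, P_1P_3² = 26, P_2P_3² = 50.
Since P_1P_2² = 72 < 50 + 26 = 76, the triangle is acute, so the smallest enclosing circle is the circumcircle.
Circumcentre = (11/6, -7/6), r² = 325/18.
r = √(325/18) ≈ 4.25.

4.25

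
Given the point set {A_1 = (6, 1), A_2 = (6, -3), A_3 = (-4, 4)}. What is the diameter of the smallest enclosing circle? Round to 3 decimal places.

Side lengths²: A_1A_2² = 16, A_1A_3² = 109, A_2A_3² = 149.
Since A_2A_3² = 149 ≥ 109 + 16 = 125, the angle opposite A_2A_3 is not acute, so the smallest enclosing circle has A_2A_3 as diameter.
Centre = midpoint of A_2A_3 = (1, 0.5), r² = 149/4 = 37.25.
Diameter = 2r = 2√(37.25) ≈ 12.207.

12.207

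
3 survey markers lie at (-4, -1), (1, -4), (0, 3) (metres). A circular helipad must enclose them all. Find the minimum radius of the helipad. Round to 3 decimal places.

3.644

Call the three points A, B, C in the order given.
Side lengths²: AB² = 34, AC² = 32, BC² = 50.
Since BC² = 50 < 34 + 32 = 66, the triangle is acute, so the smallest enclosing circle is the circumcircle.
Circumcentre = (-0.375, -0.625), r² = 13.28125.
r = √(13.28125) ≈ 3.644.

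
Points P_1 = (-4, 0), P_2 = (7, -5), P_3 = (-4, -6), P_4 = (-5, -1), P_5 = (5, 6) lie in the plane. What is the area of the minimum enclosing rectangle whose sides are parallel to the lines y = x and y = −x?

In coordinates u = x + y, v = x − y the rectangle is axis-aligned; the map (x,y)→(u,v) scales areas by 2.
u-values: -4, 2, -10, -6, 11; range = 11 − (-10) = 21.
v-values: -4, 12, 2, -4, -1; range = 12 − (-4) = 16.
Area = (21 × 16) / 2 = 168.

168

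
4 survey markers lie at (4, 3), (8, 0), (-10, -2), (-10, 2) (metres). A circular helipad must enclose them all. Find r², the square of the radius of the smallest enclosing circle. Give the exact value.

A smallest enclosing disk is always determined by at most three of the input points on its boundary.
The minimum enclosing circle is determined by three boundary points: (8, 0), (-10, -2), (-10, 2).
Their circumcentre is (-10/9, 0) with r² = 6724/81.
The farthest remaining point (4, 3) is at distance² 2845/81 ≤ 6724/81.

6724/81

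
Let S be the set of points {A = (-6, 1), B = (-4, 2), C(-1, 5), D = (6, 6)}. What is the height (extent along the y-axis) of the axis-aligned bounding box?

5

max y = 6, min y = 1, so height = 5.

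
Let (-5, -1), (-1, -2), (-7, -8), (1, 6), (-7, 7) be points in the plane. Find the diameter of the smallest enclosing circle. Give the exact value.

16.25

The minimum enclosing circle is determined by three boundary points: (-7, -8), (1, 6), (-7, 7).
Their circumcentre is (-3.875, -0.5) with r² = 66.015625.
The farthest remaining point (-1, -2) is at distance² 10.515625 ≤ 66.015625.
Diameter = 2r = 2√(66.015625) = 16.25.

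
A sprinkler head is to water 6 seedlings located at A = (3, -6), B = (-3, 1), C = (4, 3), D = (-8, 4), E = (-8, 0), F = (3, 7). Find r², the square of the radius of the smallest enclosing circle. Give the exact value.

14365/242

The minimum enclosing circle of a finite set is fixed by two of the points (as a diameter) or three (as a circumcircle).
The minimum enclosing circle is determined by three boundary points: A, D, F.
Their circumcentre is (-25/22, 0.5) with r² = 14365/242.
The farthest remaining point E is at distance² 11461/242 ≤ 14365/242.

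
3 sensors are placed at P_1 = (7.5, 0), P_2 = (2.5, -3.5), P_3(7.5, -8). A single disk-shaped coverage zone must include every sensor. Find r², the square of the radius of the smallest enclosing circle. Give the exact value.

16.855625

Side lengths²: P_1P_2² = 37.25, P_1P_3² = 64, P_2P_3² = 45.25.
Since P_1P_3² = 64 < 45.25 + 37.25 = 82.5, the triangle is acute, so the smallest enclosing circle is the circumcircle.
Circumcentre = (6.575, -4), r² = 16.855625.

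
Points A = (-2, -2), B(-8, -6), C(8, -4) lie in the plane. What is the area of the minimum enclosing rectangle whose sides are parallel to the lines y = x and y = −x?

126

In coordinates u = x + y, v = x − y the rectangle is axis-aligned; the map (x,y)→(u,v) scales areas by 2.
u-values: -4, -14, 4; range = 4 − (-14) = 18.
v-values: 0, -2, 12; range = 12 − (-2) = 14.
Area = (18 × 14) / 2 = 126.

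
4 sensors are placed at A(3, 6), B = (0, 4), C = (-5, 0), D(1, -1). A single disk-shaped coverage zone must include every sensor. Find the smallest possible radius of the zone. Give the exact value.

A smallest enclosing disk is always determined by at most three of the input points on its boundary.
The farthest pair is A–C with squared distance 100. The circle on this segment as diameter has centre (-1, 3) and r² = 100/4 = 25.
Check B: distance² to centre = 2 ≤ 25, so it lies inside.
All remaining points lie in this disk, and no smaller disk contains both endpoints, so this is the minimum enclosing circle.
r = √25 = 5.

5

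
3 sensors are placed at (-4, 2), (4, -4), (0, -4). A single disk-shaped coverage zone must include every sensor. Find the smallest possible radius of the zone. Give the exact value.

Call the three points A, B, C in the order given.
Side lengths²: AB² = 100, AC² = 52, BC² = 16.
Since AB² = 100 ≥ 52 + 16 = 68, the angle opposite AB is not acute, so the smallest enclosing circle has AB as diameter.
Centre = midpoint of AB = (0, -1), r² = 100/4 = 25.
r = √25 = 5.

5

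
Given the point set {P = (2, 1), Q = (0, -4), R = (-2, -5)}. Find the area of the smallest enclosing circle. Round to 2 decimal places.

Side lengths²: PQ² = 29, PR² = 52, QR² = 5.
Since PR² = 52 ≥ 29 + 5 = 34, the angle opposite PR is not acute, so the smallest enclosing circle has PR as diameter.
Centre = midpoint of PR = (0, -2), r² = 52/4 = 13.
Area = π·r² = π·13 ≈ 40.84.

40.84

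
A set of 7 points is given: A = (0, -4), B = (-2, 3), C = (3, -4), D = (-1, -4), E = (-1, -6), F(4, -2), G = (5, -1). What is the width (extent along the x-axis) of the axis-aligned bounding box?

max x = 5, min x = -2, so width = 7.

7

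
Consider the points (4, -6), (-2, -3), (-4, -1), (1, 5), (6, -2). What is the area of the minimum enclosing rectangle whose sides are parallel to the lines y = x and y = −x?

77

In coordinates u = x + y, v = x − y the rectangle is axis-aligned; the map (x,y)→(u,v) scales areas by 2.
u-values: -2, -5, -5, 6, 4; range = 6 − (-5) = 11.
v-values: 10, 1, -3, -4, 8; range = 10 − (-4) = 14.
Area = (11 × 14) / 2 = 77.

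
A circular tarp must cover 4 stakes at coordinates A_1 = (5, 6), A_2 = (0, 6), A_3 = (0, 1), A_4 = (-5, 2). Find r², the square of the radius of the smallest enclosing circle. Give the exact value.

A smallest enclosing disk is always determined by at most three of the input points on its boundary.
The farthest pair is A_1–A_4 with squared distance 116. The circle on this segment as diameter has centre (0, 4) and r² = 116/4 = 29.
Check A_2: distance² to centre = 4 ≤ 29, so it lies inside.
All remaining points lie in this disk, and no smaller disk contains both endpoints, so this is the minimum enclosing circle.

29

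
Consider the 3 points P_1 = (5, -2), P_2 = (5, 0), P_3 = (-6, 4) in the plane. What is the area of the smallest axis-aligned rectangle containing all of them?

66

x ranges over [-6, 5], width 11.
y ranges over [-2, 4], height 6.
Area = 11 × 6 = 66.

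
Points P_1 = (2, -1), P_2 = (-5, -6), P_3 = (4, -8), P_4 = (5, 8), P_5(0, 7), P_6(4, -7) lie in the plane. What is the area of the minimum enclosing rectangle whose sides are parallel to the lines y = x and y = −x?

228

In coordinates u = x + y, v = x − y the rectangle is axis-aligned; the map (x,y)→(u,v) scales areas by 2.
u-values: 1, -11, -4, 13, 7, -3; range = 13 − (-11) = 24.
v-values: 3, 1, 12, -3, -7, 11; range = 12 − (-7) = 19.
Area = (24 × 19) / 2 = 228.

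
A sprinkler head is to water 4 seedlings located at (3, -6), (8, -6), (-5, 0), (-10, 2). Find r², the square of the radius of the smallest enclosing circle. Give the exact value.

97

The minimum enclosing circle of a finite set is fixed by two of the points (as a diameter) or three (as a circumcircle).
The farthest pair is (8, -6)–(-10, 2) with squared distance 388. The circle on this segment as diameter has centre (-1, -2) and r² = 388/4 = 97.
Check (3, -6): distance² to centre = 32 ≤ 97, so it lies inside.
All remaining points lie in this disk, and no smaller disk contains both endpoints, so this is the minimum enclosing circle.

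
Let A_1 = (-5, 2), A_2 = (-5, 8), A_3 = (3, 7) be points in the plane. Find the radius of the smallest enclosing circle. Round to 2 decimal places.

4.75

Side lengths²: A_1A_2² = 36, A_1A_3² = 89, A_2A_3² = 65.
Since A_1A_3² = 89 < 65 + 36 = 101, the triangle is acute, so the smallest enclosing circle is the circumcircle.
Circumcentre = (-1.3125, 5), r² = 22.59765625.
r = √(22.59765625) ≈ 4.75.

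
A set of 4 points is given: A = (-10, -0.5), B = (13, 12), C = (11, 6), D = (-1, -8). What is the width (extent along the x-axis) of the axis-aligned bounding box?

23

max x = 13, min x = -10, so width = 23.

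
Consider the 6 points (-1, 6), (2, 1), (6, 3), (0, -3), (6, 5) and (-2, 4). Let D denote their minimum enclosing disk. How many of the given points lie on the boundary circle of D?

By Welzl's lemma the MEC is supported by two points (diametrically opposite) or three points (on a circumcircle).
The minimum enclosing circle is determined by three boundary points: (-1, 6), (0, -3), (6, 5).
Their circumcentre is (61/31, 55/31) with r² = 25625/961.
The farthest remaining point (-2, 4) is at distance² 19890/961 ≤ 25625/961.
The points at distance exactly r from the centre are (-1, 6), (0, -3), (6, 5) — 3 points.

3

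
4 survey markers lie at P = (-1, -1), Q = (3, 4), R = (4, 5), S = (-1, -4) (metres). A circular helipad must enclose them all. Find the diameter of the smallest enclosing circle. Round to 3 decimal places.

The farthest pair is R–S with squared distance 106. The circle on this segment as diameter has centre (1.5, 0.5) and r² = 106/4 = 26.5.
Check P: distance² to centre = 8.5 ≤ 26.5, so it lies inside.
All remaining points lie in this disk, and no smaller disk contains both endpoints, so this is the minimum enclosing circle.
Diameter = 2r = 2√(26.5) ≈ 10.296.

10.296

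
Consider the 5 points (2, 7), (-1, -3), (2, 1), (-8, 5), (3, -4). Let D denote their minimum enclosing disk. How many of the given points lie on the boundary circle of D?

A smallest enclosing disk is always determined by at most three of the input points on its boundary.
The minimum enclosing circle is determined by three boundary points: (2, 7), (-8, 5), (3, -4).
Their circumcentre is (-113/56, 61/56) with r² = 80093/1568.
The farthest remaining point (-1, -3) is at distance² 27845/1568 ≤ 80093/1568.
The points at distance exactly r from the centre are (2, 7), (-8, 5), (3, -4) — 3 points.

3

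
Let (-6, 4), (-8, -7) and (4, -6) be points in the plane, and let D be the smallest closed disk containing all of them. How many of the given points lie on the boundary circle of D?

3

Call the three points A, B, C in the order given.
Side lengths²: AB² = 125, AC² = 200, BC² = 145.
Since AC² = 200 < 145 + 125 = 270, the triangle is acute, so the smallest enclosing circle is the circumcircle.
Circumcentre = (-61/26, -61/26), r² = 18125/338.
The points at distance exactly r from the centre are (-6, 4), (-8, -7), (4, -6) — 3 points.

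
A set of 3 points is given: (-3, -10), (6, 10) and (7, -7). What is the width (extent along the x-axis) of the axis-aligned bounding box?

10

max x = 7, min x = -3, so width = 10.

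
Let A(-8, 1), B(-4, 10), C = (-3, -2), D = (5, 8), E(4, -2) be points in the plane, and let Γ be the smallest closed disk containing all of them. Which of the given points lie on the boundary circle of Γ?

A, D, E

A smallest enclosing disk is always determined by at most three of the input points on its boundary.
The minimum enclosing circle is determined by three boundary points: A, D, E.
Their circumcentre is (-81/82, 291/82) with r² = 187153/3362.
The farthest remaining point B is at distance² 170425/3362 ≤ 187153/3362.
The points at distance exactly r from the centre are A, D, E — 3 points.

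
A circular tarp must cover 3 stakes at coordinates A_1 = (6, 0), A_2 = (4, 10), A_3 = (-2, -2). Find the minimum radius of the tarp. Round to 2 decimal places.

6.71

Side lengths²: A_1A_2² = 104, A_1A_3² = 68, A_2A_3² = 180.
Since A_2A_3² = 180 ≥ 104 + 68 = 172, the angle opposite A_2A_3 is not acute, so the smallest enclosing circle has A_2A_3 as diameter.
Centre = midpoint of A_2A_3 = (1, 4), r² = 180/4 = 45.
r = √45 ≈ 6.71.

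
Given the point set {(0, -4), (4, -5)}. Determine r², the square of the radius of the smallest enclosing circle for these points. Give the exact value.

4.25

The smallest circle enclosing two points has them as diameter endpoints.
Centre = midpoint = (2, -4.5); r² = |(0, -4)−(4, -5)|²/4 = 17/4 = 4.25.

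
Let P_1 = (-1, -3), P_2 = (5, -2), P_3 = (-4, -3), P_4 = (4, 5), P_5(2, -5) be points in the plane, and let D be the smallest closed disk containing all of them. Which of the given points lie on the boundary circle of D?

P_3, P_4, P_5

The minimum enclosing circle of a finite set is fixed by two of the points (as a diameter) or three (as a circumcircle).
The minimum enclosing circle is determined by three boundary points: P_3, P_4, P_5.
Their circumcentre is (0.5, 0.5) with r² = 32.5.
The farthest remaining point P_2 is at distance² 26.5 ≤ 32.5.
The points at distance exactly r from the centre are P_3, P_4, P_5 — 3 points.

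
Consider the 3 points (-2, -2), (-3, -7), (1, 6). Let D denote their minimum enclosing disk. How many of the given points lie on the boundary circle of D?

Call the three points A, B, C in the order given.
Side lengths²: AB² = 26, AC² = 73, BC² = 185.
Since BC² = 185 ≥ 73 + 26 = 99, the angle opposite BC is not acute, so the smallest enclosing circle has BC as diameter.
Centre = midpoint of BC = (-1, -0.5), r² = 185/4 = 46.25.
The points at distance exactly r from the centre are (-3, -7), (1, 6) — 2 points.

2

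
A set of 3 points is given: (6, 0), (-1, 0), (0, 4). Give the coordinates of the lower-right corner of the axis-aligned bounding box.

x-range [-1, 6], y-range [0, 4].
The lower-right corner is (6, 0).

(6, 0)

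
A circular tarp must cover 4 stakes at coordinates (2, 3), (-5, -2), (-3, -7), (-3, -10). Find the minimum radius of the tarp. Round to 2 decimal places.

A smallest enclosing disk is always determined by at most three of the input points on its boundary.
The farthest pair is (2, 3)–(-3, -10) with squared distance 194. The circle on this segment as diameter has centre (-0.5, -3.5) and r² = 194/4 = 48.5.
Check (-5, -2): distance² to centre = 22.5 ≤ 48.5, so it lies inside.
All remaining points lie in this disk, and no smaller disk contains both endpoints, so this is the minimum enclosing circle.
r = √(48.5) ≈ 6.96.

6.96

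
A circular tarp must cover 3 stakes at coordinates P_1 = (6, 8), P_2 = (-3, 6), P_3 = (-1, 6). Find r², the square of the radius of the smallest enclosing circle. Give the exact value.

Side lengths²: P_1P_2² = 85, P_1P_3² = 53, P_2P_3² = 4.
Since P_1P_2² = 85 ≥ 53 + 4 = 57, the angle opposite P_1P_2 is not acute, so the smallest enclosing circle has P_1P_2 as diameter.
Centre = midpoint of P_1P_2 = (1.5, 7), r² = 85/4 = 21.25.

21.25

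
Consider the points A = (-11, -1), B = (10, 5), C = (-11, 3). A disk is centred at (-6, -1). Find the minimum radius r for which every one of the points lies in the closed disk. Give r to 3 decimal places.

The required radius is the distance from (-6, -1) to the farthest point.
Squared distances: 25, 292, 41.
Maximum is 292, attained at B.
r = √292 ≈ 17.088.

17.088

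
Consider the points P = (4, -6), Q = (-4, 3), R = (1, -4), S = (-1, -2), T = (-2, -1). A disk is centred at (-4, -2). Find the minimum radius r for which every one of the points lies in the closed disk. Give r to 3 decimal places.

8.944

The required radius is the distance from (-4, -2) to the farthest point.
Squared distances: 80, 25, 29, 9, 5.
Maximum is 80, attained at P.
r = √80 ≈ 8.944.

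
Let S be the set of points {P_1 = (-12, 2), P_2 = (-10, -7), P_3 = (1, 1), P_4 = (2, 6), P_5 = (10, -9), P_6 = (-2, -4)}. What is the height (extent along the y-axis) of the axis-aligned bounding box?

15

max y = 6, min y = -9, so height = 15.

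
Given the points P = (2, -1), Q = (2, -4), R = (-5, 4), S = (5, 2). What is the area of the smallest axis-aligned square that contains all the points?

100

The bounding box has width 10 and height 8.
An axis-aligned square enclosing the set must have side ≥ max(width, height).
So the minimum side is max(10, 8) = 10.
Area = 10² = 100.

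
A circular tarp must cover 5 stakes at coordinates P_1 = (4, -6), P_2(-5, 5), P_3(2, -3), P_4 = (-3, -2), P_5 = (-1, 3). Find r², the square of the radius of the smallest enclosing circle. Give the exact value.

By Welzl's lemma the MEC is supported by two points (diametrically opposite) or three points (on a circumcircle).
The farthest pair is P_1–P_2 with squared distance 202. The circle on this segment as diameter has centre (-0.5, -0.5) and r² = 202/4 = 50.5.
Check P_3: distance² to centre = 12.5 ≤ 50.5, so it lies inside.
All remaining points lie in this disk, and no smaller disk contains both endpoints, so this is the minimum enclosing circle.

50.5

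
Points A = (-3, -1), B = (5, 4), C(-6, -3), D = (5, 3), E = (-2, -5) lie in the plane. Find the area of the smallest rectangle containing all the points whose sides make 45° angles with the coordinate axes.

54

In coordinates u = x + y, v = x − y the rectangle is axis-aligned; the map (x,y)→(u,v) scales areas by 2.
u-values: -4, 9, -9, 8, -7; range = 9 − (-9) = 18.
v-values: -2, 1, -3, 2, 3; range = 3 − (-3) = 6.
Area = (18 × 6) / 2 = 54.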